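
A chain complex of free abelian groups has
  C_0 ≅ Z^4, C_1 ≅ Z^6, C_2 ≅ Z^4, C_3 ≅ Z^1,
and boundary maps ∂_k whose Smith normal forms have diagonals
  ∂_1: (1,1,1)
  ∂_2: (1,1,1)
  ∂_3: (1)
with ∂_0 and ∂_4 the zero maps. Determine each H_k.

H_0: b_0 = 4 − 0 − 3 = 1; torsion from ∂_1 factors > 1: none. So H_0 = Z.
H_1: b_1 = 6 − 3 − 3 = 0; torsion from ∂_2 factors > 1: none. So H_1 = 0.
H_2: b_2 = 4 − 3 − 1 = 0; torsion from ∂_3 factors > 1: none. So H_2 = 0.
H_3: b_3 = 1 − 1 − 0 = 0; torsion from ∂_4 factors > 1: none. So H_3 = 0.

H_0 = Z,  H_1 = 0,  H_2 = 0,  H_3 = 0.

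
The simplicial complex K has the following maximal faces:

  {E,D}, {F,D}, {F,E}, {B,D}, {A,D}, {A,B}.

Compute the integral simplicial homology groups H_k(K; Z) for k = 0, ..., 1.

H_0 ≅ Z,  H_1 ≅ Z^2.

Take the total order A < B < D < E < F on the vertex set. Then K (dimension 1) consists of the simplices:

  0-simplices (5): A, B, D, E, F
  1-simplices (6): AB, AD, BD, DE, DF, EF

giving chain groups C_0 ≅ Z^5, C_1 ≅ Z^6.

The boundary map ∂_1: C_1 → C_0 maps an edge to its endpoints' difference, ∂[p,q] = q − p.
The resulting 5×6 matrix has rank 4, and its Smith normal form has invariant factors (1,1,1,1).

Now H_k = ker ∂_k / im ∂_{k+1}, so:

  H_0: rank C_0 − rank ∂_1 = 5 − 4 = 1, and the invariant factors of ∂_1 are all 1, so H_0 = Z.
  H_1: rank ker ∂_1 − rank ∂_2 = (6 − 4) − 0 = 2, and there is no ∂_2, so H_1 = Z^2.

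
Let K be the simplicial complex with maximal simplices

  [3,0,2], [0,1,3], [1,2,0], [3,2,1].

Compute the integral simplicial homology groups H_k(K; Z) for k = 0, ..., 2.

Order the vertices as 0 < 1 < 2 < 3. Listing each simplex with vertices in this order, K has dimension 2 with simplices:

  0-simplices (4): [0], [1], [2], [3]
  1-simplices (6): [0,1], [0,2], [0,3], [1,2], [1,3], [2,3]
  2-simplices (4): [0,1,2], [0,1,3], [0,2,3], [1,2,3]

giving chain groups C_0 ≅ Z^4, C_1 ≅ Z^6, C_2 ≅ Z^4.

∂_1: C_1 → C_0 maps an edge to its endpoints' difference, ∂[p,q] = q − p. For instance
  ∂[2,3] = [3] − [2].
As a 4×6 matrix over Z this has rank 3, with invariant factors (1,1,1).

Boundary ∂_2: C_2 → C_1 acts by ∂[p,q,r] = [q,r] − [p,r] + [p,q]. For instance
  ∂[1,2,3] = [2,3] − [1,3] + [1,2],
  ∂[0,2,3] = [2,3] − [0,3] + [0,2].
The 6×4 boundary matrix has rank 3 and Smith normal form diag(1,1,1).

Now H_k = ker ∂_k / im ∂_{k+1}, so:

  H_0: rank C_0 − rank ∂_1 = 4 − 3 = 1, and the invariant factors of ∂_1 are all 1, so H_0 = Z.
  H_1: rank ker ∂_1 − rank ∂_2 = (6 − 3) − 3 = 0, and the invariant factors of ∂_2 are all 1, so H_1 = 0.
  H_2: rank ker ∂_2 − rank ∂_3 = (4 − 3) − 0 = 1, and there is no ∂_3, so H_2 = Z.

(K is a triangulation of the 2-sphere S^2.)

H_0 = Z,  H_1 = 0,  H_2 = Z.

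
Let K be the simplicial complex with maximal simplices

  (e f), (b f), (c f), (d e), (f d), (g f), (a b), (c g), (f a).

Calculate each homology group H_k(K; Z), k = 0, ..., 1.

H_0 ≅ Z,  H_1 ≅ Z^3.

Fix the vertex order a < b < c < d < e < f < g and write every simplex with vertices in increasing order. Then dim K = 1 and the simplices of K are:

  0-simplices (7): a, b, c, d, e, f, g
  1-simplices (9): ab, af, bf, cf, cg, de, df, ef, fg

giving chain groups C_0 ≅ Z^7, C_1 ≅ Z^9.

Boundary ∂_1: C_1 → C_0 maps an edge to its endpoints' difference, ∂[p,q] = q − p. For instance
  ∂bf = f − b.
The 7×9 boundary matrix has rank 6 and Smith normal form diag(1,1,1,1,1,1).

Reading off H_k = ker ∂_k / im ∂_{k+1}:

  H_0: rank C_0 − rank ∂_1 = 7 − 6 = 1, and the invariant factors of ∂_1 are all 1, so H_0 ≅ Z.
  H_1: rank ker ∂_1 − rank ∂_2 = (9 − 6) − 0 = 3, and there is no ∂_2, so H_1 ≅ Z^3.

(K is a triangulation of a wedge of 3 circles.)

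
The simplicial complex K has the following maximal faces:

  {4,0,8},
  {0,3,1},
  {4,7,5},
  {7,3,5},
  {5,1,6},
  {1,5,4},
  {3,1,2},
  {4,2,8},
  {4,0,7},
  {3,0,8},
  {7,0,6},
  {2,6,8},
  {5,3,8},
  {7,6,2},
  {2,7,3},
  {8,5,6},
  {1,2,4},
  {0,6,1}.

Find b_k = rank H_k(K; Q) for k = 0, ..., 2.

b_0 = 1, b_1 = 2, b_2 = 1.

Order the vertices as 0 < 1 < 2 < 3 < 4 < 5 < 6 < 7 < 8. Listing each simplex with vertices in this order, K has dimension 2 with simplices:

  0-simplices (9): [0], [1], [2], [3], [4], [5], [6], [7], [8]
  1-simplices (27): (27 of them)
  2-simplices (18): [0,1,3], [0,1,6], [0,3,8], [0,4,7], [0,4,8], [0,6,7], [1,2,3], [1,2,4], [1,4,5], [1,5,6], [2,3,7], [2,4,8], [2,6,7], [2,6,8], [3,5,7], [3,5,8], [4,5,7], [5,6,8]

giving chain groups C_0 ≅ Z^9, C_1 ≅ Z^27, C_2 ≅ Z^18.

The boundary map ∂_1: C_1 → C_0 maps an edge to its endpoints' difference, ∂[p,q] = q − p. For instance
  ∂[4,5] = [5] − [4].
As a 9×27 matrix over Z this has rank 8, with invariant factors (1,1,1,1,1,1,1,1).

∂_2: C_2 → C_1 acts by ∂[p,q,r] = [q,r] − [p,r] + [p,q]. For instance
  ∂[1,5,6] = [5,6] − [1,6] + [1,5],
  ∂[3,5,8] = [5,8] − [3,8] + [3,5].
This gives a 27×18 integer matrix of rank 17; reducing to Smith normal form yields diagonal entries (1,1,1,1,1,1,1,1,1,1,1,1,1,1,1,1,1).

Now H_k = ker ∂_k / im ∂_{k+1}, so:

  H_0: rank C_0 − rank ∂_1 = 9 − 8 = 1, and the invariant factors of ∂_1 are all 1, so H_0 ≅ Z.
  H_1: rank ker ∂_1 − rank ∂_2 = (27 − 8) − 17 = 2, and the invariant factors of ∂_2 are all 1, so H_1 ≅ Z^2.
  H_2: rank ker ∂_2 − rank ∂_3 = (18 − 17) − 0 = 1, and there is no ∂_3, so H_2 ≅ Z.

(K is a triangulation of the torus T^2.)

Hence the Betti numbers are b_0 = 1, b_1 = 2, b_2 = 1.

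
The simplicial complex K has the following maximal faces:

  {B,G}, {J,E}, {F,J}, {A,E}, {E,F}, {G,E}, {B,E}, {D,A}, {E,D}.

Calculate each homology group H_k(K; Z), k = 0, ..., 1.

H_0 = Z,  H_1 = Z^3.

Order the vertices as A < B < D < E < F < G < J. Listing each simplex with vertices in this order, K has dimension 1 with simplices:

  0-simplices (7): A, B, D, E, F, G, J
  1-simplices (9): AD, AE, BE, BG, DE, EF, EG, EJ, FJ

giving chain groups C_0 ≅ Z^7, C_1 ≅ Z^9.

∂_1: C_1 → C_0 sends each edge [p,q] (with p < q) to q − p. For instance
  ∂BE = E − B.
The resulting 7×9 matrix has rank 6, and its Smith normal form has invariant factors (1,1,1,1,1,1).

Reading off H_k = ker ∂_k / im ∂_{k+1}:

  H_0: rank C_0 − rank ∂_1 = 7 − 6 = 1, and the invariant factors of ∂_1 are all 1, so H_0 ≅ Z.
  H_1: rank ker ∂_1 − rank ∂_2 = (9 − 6) − 0 = 3, and there is no ∂_2, so H_1 ≅ Z^3.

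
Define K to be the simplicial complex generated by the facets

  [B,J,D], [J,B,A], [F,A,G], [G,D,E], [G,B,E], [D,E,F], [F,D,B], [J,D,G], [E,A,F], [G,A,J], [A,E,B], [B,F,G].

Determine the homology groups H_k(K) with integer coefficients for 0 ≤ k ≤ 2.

H_0 ≅ Z,  H_1 ≅ Z_2,  H_2 = 0.

Fix the vertex order A < B < D < E < F < G < J and write every simplex with vertices in increasing order. Then dim K = 2 and the simplices of K are:

  0-simplices (7): A, B, D, E, F, G, J
  1-simplices (18): AB, AE, AF, AG, AJ, BD, BE, BF, BG, BJ, DE, DF, DG, DJ, EF, EG, FG, GJ
  2-simplices (12): ABE, ABJ, AEF, AFG, AGJ, BDF, BDJ, BEG, BFG, DEF, DEG, DGJ

so the chain groups are C_0 ≅ Z^7, C_1 ≅ Z^18, C_2 ≅ Z^12.

∂_1: C_1 → C_0 is given by ∂[p,q] = [q] − [p]. For instance
  ∂EF = F − E.
As a 7×18 matrix over Z this has rank 6, with invariant factors (1,1,1,1,1,1).

∂_2: C_2 → C_1 acts by ∂[p,q,r] = [q,r] − [p,r] + [p,q]. For instance
  ∂DEF = EF − DF + DE,
  ∂DGJ = GJ − DJ + DG.
The resulting 18×12 matrix has rank 12, and its Smith normal form has invariant factors (1,1,1,1,1,1,1,1,1,1,1,2).

From H_k ≅ ker(∂_k) / im(∂_{k+1}) we obtain:

  H_0: rank C_0 − rank ∂_1 = 7 − 6 = 1, and the invariant factors of ∂_1 are all 1, so H_0 = Z.
  H_1: rank ker ∂_1 − rank ∂_2 = (18 − 6) − 12 = 0, and ∂_2 has invariant factor 2 > 1, so H_1 = Z_2.
  H_2: rank ker ∂_2 − rank ∂_3 = (12 − 12) − 0 = 0, and there is no ∂_3, so H_2 = 0.

As a check, the Euler characteristic is 7 − 18 + 12 = 1, which agrees with 1 − 0 + 0 = 1.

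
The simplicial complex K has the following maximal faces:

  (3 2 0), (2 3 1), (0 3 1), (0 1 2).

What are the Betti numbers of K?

b_0 = 1, b_1 = 0, b_2 = 1.

Order the vertices as 0 < 1 < 2 < 3. Listing each simplex with vertices in this order, K has dimension 2 with simplices:

  0-simplices (4): [0], [1], [2], [3]
  1-simplices (6): [0,1], [0,2], [0,3], [1,2], [1,3], [2,3]
  2-simplices (4): [0,1,2], [0,1,3], [0,2,3], [1,2,3]

giving chain groups C_0 ≅ Z^4, C_1 ≅ Z^6, C_2 ≅ Z^4.

The boundary map ∂_1: C_1 → C_0 maps an edge to its endpoints' difference, ∂[p,q] = q − p.
The 4×6 boundary matrix has rank 3 and Smith normal form diag(1,1,1).

Boundary ∂_2: C_2 → C_1 maps a triangle to the signed sum of its edges. For instance
  ∂[0,1,3] = [1,3] − [0,3] + [0,1],
  ∂[0,1,2] = [1,2] − [0,2] + [0,1].
As a 6×4 matrix over Z this has rank 3, with invariant factors (1,1,1).

From H_k ≅ ker(∂_k) / im(∂_{k+1}) we obtain:

  H_0: rank C_0 − rank ∂_1 = 4 − 3 = 1, and the invariant factors of ∂_1 are all 1, so H_0 ≅ Z.
  H_1: rank ker ∂_1 − rank ∂_2 = (6 − 3) − 3 = 0, and the invariant factors of ∂_2 are all 1, so H_1 ≅ 0.
  H_2: rank ker ∂_2 − rank ∂_3 = (4 − 3) − 0 = 1, and there is no ∂_3, so H_2 ≅ Z.

Hence the Betti numbers are b_0 = 1, b_1 = 0, b_2 = 1.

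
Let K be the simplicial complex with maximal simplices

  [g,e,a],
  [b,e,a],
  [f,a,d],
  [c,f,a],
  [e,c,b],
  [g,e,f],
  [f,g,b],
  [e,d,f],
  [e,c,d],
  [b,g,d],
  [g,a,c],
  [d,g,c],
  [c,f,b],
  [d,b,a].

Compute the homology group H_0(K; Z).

H_0 ≅ Z.

Order the vertices as a < b < c < d < e < f < g. Listing each simplex with vertices in this order, K has dimension 2 with simplices:

  0-simplices (7): a, b, c, d, e, f, g
  1-simplices (21): ab, ac, ad, ae, af, ag, bc, bd, be, bf, bg, cd, ce, cf, cg, de, df, dg, ef, eg, fg
  2-simplices (14): abd, abe, acf, acg, adf, aeg, bce, bcf, bdg, bfg, cde, cdg, def, efg

giving chain groups C_0 ≅ Z^7, C_1 ≅ Z^21, C_2 ≅ Z^14.

The boundary map ∂_1: C_1 → C_0 maps an edge to its endpoints' difference, ∂[p,q] = q − p.
This gives a 7×21 integer matrix of rank 6; reducing to Smith normal form yields diagonal entries (1,1,1,1,1,1).

∂_2: C_2 → C_1 sends each 2-simplex [p,q,r] to [q,r] − [p,r] + [p,q]. For instance
  ∂acg = cg − ag + ac,
  ∂abd = bd − ad + ab.
The resulting 21×14 matrix has rank 13, and its Smith normal form has invariant factors (1,1,1,1,1,1,1,1,1,1,1,1,1).

Computing H_k = (kernel of ∂_k) / (image of ∂_{k+1}):

  H_0: rank C_0 − rank ∂_1 = 7 − 6 = 1, and the invariant factors of ∂_1 are all 1, so H_0 ≅ Z.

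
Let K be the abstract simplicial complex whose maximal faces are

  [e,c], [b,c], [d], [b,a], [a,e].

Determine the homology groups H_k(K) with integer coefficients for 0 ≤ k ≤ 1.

Order the vertices as a < b < c < d < e. Listing each simplex with vertices in this order, K has dimension 1 with simplices:

  0-simplices (5): a, b, c, d, e
  1-simplices (4): ab, ae, bc, ce

giving chain groups C_0 ≅ Z^5, C_1 ≅ Z^4.

The boundary map ∂_1: C_1 → C_0 maps an edge to its endpoints' difference, ∂[p,q] = q − p. For instance
  ∂ce = e − c.
The 5×4 boundary matrix has rank 3 and Smith normal form diag(1,1,1).

Reading off H_k = ker ∂_k / im ∂_{k+1}:

  H_0: rank C_0 − rank ∂_1 = 5 − 3 = 2, and the invariant factors of ∂_1 are all 1, so H_0 = Z^2.
  H_1: rank ker ∂_1 − rank ∂_2 = (4 − 3) − 0 = 1, and there is no ∂_2, so H_1 = Z.

H_0 = Z^2,  H_1 = Z.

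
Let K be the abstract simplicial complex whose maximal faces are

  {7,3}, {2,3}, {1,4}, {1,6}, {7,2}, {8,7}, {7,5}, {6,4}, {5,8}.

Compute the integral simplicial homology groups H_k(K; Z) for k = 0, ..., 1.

H_0 ≅ Z^2,  H_1 ≅ Z^3.

Order the vertices as 1 < 2 < 3 < 4 < 5 < 6 < 7 < 8. Listing each simplex with vertices in this order, K has dimension 1 with simplices:

  0-simplices (8): [1], [2], [3], [4], [5], [6], [7], [8]
  1-simplices (9): [1,4], [1,6], [2,3], [2,7], [3,7], [4,6], [5,7], [5,8], [7,8]

Hence C_0 ≅ Z^8, C_1 ≅ Z^9.

Boundary ∂_1: C_1 → C_0 maps an edge to its endpoints' difference, ∂[p,q] = q − p.
This gives a 8×9 integer matrix of rank 6; reducing to Smith normal form yields diagonal entries (1,1,1,1,1,1).

Computing H_k = (kernel of ∂_k) / (image of ∂_{k+1}):

  H_0: rank C_0 − rank ∂_1 = 8 − 6 = 2, and the invariant factors of ∂_1 are all 1, so H_0 ≅ Z^2.
  H_1: rank ker ∂_1 − rank ∂_2 = (9 − 6) − 0 = 3, and there is no ∂_2, so H_1 ≅ Z^3.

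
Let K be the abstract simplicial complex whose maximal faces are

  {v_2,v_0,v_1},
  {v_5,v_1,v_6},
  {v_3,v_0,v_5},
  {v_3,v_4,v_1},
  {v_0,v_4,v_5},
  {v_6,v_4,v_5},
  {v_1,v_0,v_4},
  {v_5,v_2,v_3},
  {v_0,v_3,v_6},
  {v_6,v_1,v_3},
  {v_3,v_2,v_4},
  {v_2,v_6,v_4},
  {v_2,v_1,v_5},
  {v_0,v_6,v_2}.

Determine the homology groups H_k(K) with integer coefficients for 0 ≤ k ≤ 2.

Take the total order v_0 < v_1 < v_2 < v_3 < v_4 < v_5 < v_6 on the vertex set. Then K (dimension 2) consists of the simplices:

  0-simplices (7): [v_0], [v_1], [v_2], [v_3], [v_4], [v_5], [v_6]
  1-simplices (21): (21 of them)
  2-simplices (14): (14 of them)

Hence C_0 ≅ Z^7, C_1 ≅ Z^21, C_2 ≅ Z^14.

Boundary ∂_1: C_1 → C_0 is given by ∂[p,q] = [q] − [p]. For instance
  ∂[v_0,v_2] = [v_2] − [v_0].
The resulting 7×21 matrix has rank 6, and its Smith normal form has invariant factors (1,1,1,1,1,1).

∂_2: C_2 → C_1 acts by ∂[p,q,r] = [q,r] − [p,r] + [p,q]. For instance
  ∂[v_1,v_3,v_6] = [v_3,v_6] − [v_1,v_6] + [v_1,v_3],
  ∂[v_0,v_2,v_6] = [v_2,v_6] − [v_0,v_6] + [v_0,v_2].
This gives a 21×14 integer matrix of rank 13; reducing to Smith normal form yields diagonal entries (1,1,1,1,1,1,1,1,1,1,1,1,1).

Now H_k = ker ∂_k / im ∂_{k+1}, so:

  H_0: rank C_0 − rank ∂_1 = 7 − 6 = 1, and the invariant factors of ∂_1 are all 1, so H_0 ≅ Z.
  H_1: rank ker ∂_1 − rank ∂_2 = (21 − 6) − 13 = 2, and the invariant factors of ∂_2 are all 1, so H_1 ≅ Z^2.
  H_2: rank ker ∂_2 − rank ∂_3 = (14 − 13) − 0 = 1, and there is no ∂_3, so H_2 ≅ Z.

As a check, the Euler characteristic is 7 − 21 + 14 = 0, which agrees with 1 − 2 + 1 = 0.
(K is a triangulation of the torus T^2.)

H_0 ≅ Z,  H_1 ≅ Z^2,  H_2 ≅ Z.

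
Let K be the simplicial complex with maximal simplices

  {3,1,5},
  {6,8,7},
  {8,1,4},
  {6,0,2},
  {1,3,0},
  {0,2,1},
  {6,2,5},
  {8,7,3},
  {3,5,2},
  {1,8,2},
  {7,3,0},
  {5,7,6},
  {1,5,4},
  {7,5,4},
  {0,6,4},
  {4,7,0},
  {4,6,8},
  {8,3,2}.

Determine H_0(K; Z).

Order the vertices as 0 < 1 < 2 < 3 < 4 < 5 < 6 < 7 < 8. Listing each simplex with vertices in this order, K has dimension 2 with simplices:

  0-simplices (9): [0], [1], [2], [3], [4], [5], [6], [7], [8]
  1-simplices (27): (27 of them)
  2-simplices (18): [0,1,2], [0,1,3], [0,2,6], [0,3,7], [0,4,6], [0,4,7], [1,2,8], [1,3,5], [1,4,5], [1,4,8], [2,3,5], [2,3,8], [2,5,6], [3,7,8], [4,5,7], [4,6,8], [5,6,7], [6,7,8]

Hence C_0 ≅ Z^9, C_1 ≅ Z^27, C_2 ≅ Z^18.

∂_1: C_1 → C_0 maps an edge to its endpoints' difference, ∂[p,q] = q − p.
As a 9×27 matrix over Z this has rank 8, with invariant factors (1,1,1,1,1,1,1,1).

∂_2: C_2 → C_1 sends each 2-simplex [p,q,r] to [q,r] − [p,r] + [p,q]. For instance
  ∂[1,2,8] = [2,8] − [1,8] + [1,2],
  ∂[2,3,5] = [3,5] − [2,5] + [2,3].
As a 27×18 matrix over Z this has rank 18, with invariant factors (1,1,1,1,1,1,1,1,1,1,1,1,1,1,1,1,1,2).

From H_k ≅ ker(∂_k) / im(∂_{k+1}) we obtain:

  H_0: rank C_0 − rank ∂_1 = 9 − 8 = 1, and the invariant factors of ∂_1 are all 1, so H_0 = Z.

(K is a triangulation of the Klein bottle.)

H_0 = Z.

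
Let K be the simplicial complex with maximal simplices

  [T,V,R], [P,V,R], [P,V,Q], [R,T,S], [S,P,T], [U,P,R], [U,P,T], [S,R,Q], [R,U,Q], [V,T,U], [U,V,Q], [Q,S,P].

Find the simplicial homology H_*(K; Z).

Take the total order P < Q < R < S < T < U < V on the vertex set. Then K (dimension 2) consists of the simplices:

  0-simplices (7): P, Q, R, S, T, U, V
  1-simplices (18): PQ, PR, PS, PT, PU, PV, QR, QS, QU, QV, RS, RT, RU, RV, ST, TU, TV, UV
  2-simplices (12): PQS, PQV, PRU, PRV, PST, PTU, QRS, QRU, QUV, RST, RTV, TUV

giving chain groups C_0 ≅ Z^7, C_1 ≅ Z^18, C_2 ≅ Z^12.

Boundary ∂_1: C_1 → C_0 sends each edge [p,q] (with p < q) to q − p. For instance
  ∂RT = T − R.
As a 7×18 matrix over Z this has rank 6, with invariant factors (1,1,1,1,1,1).

∂_2: C_2 → C_1 maps a triangle to the signed sum of its edges. For instance
  ∂TUV = UV − TV + TU,
  ∂RTV = TV − RV + RT.
This gives a 18×12 integer matrix of rank 12; reducing to Smith normal form yields diagonal entries (1,1,1,1,1,1,1,1,1,1,1,2).

Now H_k = ker ∂_k / im ∂_{k+1}, so:

  H_0: rank C_0 − rank ∂_1 = 7 − 6 = 1, and the invariant factors of ∂_1 are all 1, so H_0 ≅ Z.
  H_1: rank ker ∂_1 − rank ∂_2 = (18 − 6) − 12 = 0, and ∂_2 has invariant factor 2 > 1, so H_1 ≅ Z/2.
  H_2: rank ker ∂_2 − rank ∂_3 = (12 − 12) − 0 = 0, and there is no ∂_3, so H_2 ≅ 0.

H_0 ≅ Z,  H_1 ≅ Z/2,  H_2 = 0.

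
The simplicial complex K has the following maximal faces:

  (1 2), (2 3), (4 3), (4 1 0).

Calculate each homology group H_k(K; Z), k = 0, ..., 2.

H_0 ≅ Z,  H_1 ≅ Z,  H_2 = 0.

Take the total order 0 < 1 < 2 < 3 < 4 on the vertex set. Then K (dimension 2) consists of the simplices:

  0-simplices (5): [0], [1], [2], [3], [4]
  1-simplices (6): [0,1], [0,4], [1,2], [1,4], [2,3], [3,4]
  2-simplices (1): [0,1,4]

so the chain groups are C_0 ≅ Z^5, C_1 ≅ Z^6, C_2 ≅ Z^1.

The boundary map ∂_1: C_1 → C_0 is given by ∂[p,q] = [q] − [p]. For instance
  ∂[3,4] = [4] − [3].
The 5×6 boundary matrix has rank 4 and Smith normal form diag(1,1,1,1).

∂_2: C_2 → C_1 acts by ∂[p,q,r] = [q,r] − [p,r] + [p,q]. For instance
  ∂[0,1,4] = [1,4] − [0,4] + [0,1].
This gives a 6×1 integer matrix of rank 1; reducing to Smith normal form yields diagonal entries (1).

Now H_k = ker ∂_k / im ∂_{k+1}, so:

  H_0: rank C_0 − rank ∂_1 = 5 − 4 = 1, and the invariant factors of ∂_1 are all 1, so H_0 ≅ Z.
  H_1: rank ker ∂_1 − rank ∂_2 = (6 − 4) − 1 = 1, and the invariant factors of ∂_2 are all 1, so H_1 ≅ Z.
  H_2: rank ker ∂_2 − rank ∂_3 = (1 − 1) − 0 = 0, and there is no ∂_3, so H_2 ≅ 0.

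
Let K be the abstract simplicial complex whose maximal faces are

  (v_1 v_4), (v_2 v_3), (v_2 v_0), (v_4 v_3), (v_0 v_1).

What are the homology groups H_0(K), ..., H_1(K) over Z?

H_0 ≅ Z,  H_1 ≅ Z.

We work with the vertex ordering v_0 < v_1 < v_2 < v_3 < v_4. The simplices of K, each written with vertices in increasing order, are:

  0-simplices (5): [v_0], [v_1], [v_2], [v_3], [v_4]
  1-simplices (5): [v_0,v_1], [v_0,v_2], [v_1,v_4], [v_2,v_3], [v_3,v_4]

Hence C_0 ≅ Z^5, C_1 ≅ Z^5.

∂_1: C_1 → C_0 maps an edge to its endpoints' difference, ∂[p,q] = q − p. For instance
  ∂[v_0,v_1] = [v_1] − [v_0].
This gives a 5×5 integer matrix of rank 4; reducing to Smith normal form yields diagonal entries (1,1,1,1).

Now H_k = ker ∂_k / im ∂_{k+1}, so:

  H_0: rank C_0 − rank ∂_1 = 5 − 4 = 1, and the invariant factors of ∂_1 are all 1, so H_0 = Z.
  H_1: rank ker ∂_1 − rank ∂_2 = (5 − 4) − 0 = 1, and there is no ∂_2, so H_1 = Z.

(K is a triangulation of the circle S^1.)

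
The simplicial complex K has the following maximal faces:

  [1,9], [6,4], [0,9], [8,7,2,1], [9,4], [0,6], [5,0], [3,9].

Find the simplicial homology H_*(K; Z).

Order the vertices as 0 < 1 < 2 < 3 < 4 < 5 < 6 < 7 < 8 < 9. Listing each simplex with vertices in this order, K has dimension 3 with simplices:

  0-simplices (10): [0], [1], [2], [3], [4], [5], [6], [7], [8], [9]
  1-simplices (13): [0,5], [0,6], [0,9], [1,2], [1,7], [1,8], [1,9], [2,7], [2,8], [3,9], [4,6], [4,9], [7,8]
  2-simplices (4): [1,2,7], [1,2,8], [1,7,8], [2,7,8]
  3-simplices (1): [1,2,7,8]

giving chain groups C_0 ≅ Z^10, C_1 ≅ Z^13, C_2 ≅ Z^4, C_3 ≅ Z^1.

Boundary ∂_1: C_1 → C_0 sends each edge [p,q] (with p < q) to q − p.
The 10×13 boundary matrix has rank 9 and Smith normal form diag(1,1,1,1,1,1,1,1,1).

∂_2: C_2 → C_1 acts by ∂[p,q,r] = [q,r] − [p,r] + [p,q]. For instance
  ∂[1,7,8] = [7,8] − [1,8] + [1,7],
  ∂[1,2,8] = [2,8] − [1,8] + [1,2].
As a 13×4 matrix over Z this has rank 3, with invariant factors (1,1,1).

Boundary ∂_3: C_3 → C_2 sends each 3-simplex σ to the alternating sum Σ_i (−1)^i (σ with its i-th vertex removed). For instance
  ∂[1,2,7,8] = [2,7,8] − [1,7,8] + [1,2,8] − [1,2,7].
As a 4×1 matrix over Z this has rank 1, with invariant factors (1).

Reading off H_k = ker ∂_k / im ∂_{k+1}:

  H_0: rank C_0 − rank ∂_1 = 10 − 9 = 1, and the invariant factors of ∂_1 are all 1, so H_0 ≅ Z.
  H_1: rank ker ∂_1 − rank ∂_2 = (13 − 9) − 3 = 1, and the invariant factors of ∂_2 are all 1, so H_1 ≅ Z.
  H_2: rank ker ∂_2 − rank ∂_3 = (4 − 3) − 1 = 0, and the invariant factors of ∂_3 are all 1, so H_2 ≅ 0.
  H_3: rank ker ∂_3 − rank ∂_4 = (1 − 1) − 0 = 0, and there is no ∂_4, so H_3 ≅ 0.

As a check, the Euler characteristic is 10 − 13 + 4 − 1 = 0, which agrees with 1 − 1 + 0 − 0 = 0.

H_0 = Z,  H_1 = Z,  H_2 = 0,  H_3 = 0.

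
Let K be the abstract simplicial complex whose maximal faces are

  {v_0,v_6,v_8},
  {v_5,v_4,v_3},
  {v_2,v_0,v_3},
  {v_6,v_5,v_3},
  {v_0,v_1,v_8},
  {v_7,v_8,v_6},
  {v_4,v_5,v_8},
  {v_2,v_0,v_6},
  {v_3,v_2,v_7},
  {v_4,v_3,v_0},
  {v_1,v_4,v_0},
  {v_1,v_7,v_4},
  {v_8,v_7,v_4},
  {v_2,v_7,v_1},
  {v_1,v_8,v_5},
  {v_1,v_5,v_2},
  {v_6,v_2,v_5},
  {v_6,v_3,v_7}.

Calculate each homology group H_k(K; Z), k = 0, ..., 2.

We work with the vertex ordering v_0 < v_1 < v_2 < v_3 < v_4 < v_5 < v_6 < v_7 < v_8. The simplices of K, each written with vertices in increasing order, are:

  0-simplices (9): [v_0], [v_1], [v_2], [v_3], [v_4], [v_5], [v_6], [v_7], [v_8]
  1-simplices (27): (27 of them)
  2-simplices (18): (18 of them)

so the chain groups are C_0 ≅ Z^9, C_1 ≅ Z^27, C_2 ≅ Z^18.

Boundary ∂_1: C_1 → C_0 sends each edge [p,q] (with p < q) to q − p.
The 9×27 boundary matrix has rank 8 and Smith normal form diag(1,1,1,1,1,1,1,1).

The boundary map ∂_2: C_2 → C_1 maps a triangle to the signed sum of its edges. For instance
  ∂[v_0,v_6,v_8] = [v_6,v_8] − [v_0,v_8] + [v_0,v_6],
  ∂[v_6,v_7,v_8] = [v_7,v_8] − [v_6,v_8] + [v_6,v_7].
As a 27×18 matrix over Z this has rank 18, with invariant factors (1,1,1,1,1,1,1,1,1,1,1,1,1,1,1,1,1,2).

Now H_k = ker ∂_k / im ∂_{k+1}, so:

  H_0: rank C_0 − rank ∂_1 = 9 − 8 = 1, and the invariant factors of ∂_1 are all 1, so H_0 ≅ Z.
  H_1: rank ker ∂_1 − rank ∂_2 = (27 − 8) − 18 = 1, and ∂_2 has invariant factor 2 > 1, so H_1 ≅ Z ⊕ Z/2Z.
  H_2: rank ker ∂_2 − rank ∂_3 = (18 − 18) − 0 = 0, and there is no ∂_3, so H_2 ≅ 0.

H_0 ≅ Z,  H_1 ≅ Z ⊕ Z/2Z,  H_2 = 0.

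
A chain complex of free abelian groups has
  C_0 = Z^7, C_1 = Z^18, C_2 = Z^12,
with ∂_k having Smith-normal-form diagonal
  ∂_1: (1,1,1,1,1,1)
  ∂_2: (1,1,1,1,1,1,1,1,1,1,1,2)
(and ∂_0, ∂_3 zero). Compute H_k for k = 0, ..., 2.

H_0 ≅ Z,  H_1 ≅ Z/2,  H_2 = 0.

H_0: b_0 = 7 − 0 − 6 = 1; torsion from ∂_1 factors > 1: none. So H_0 ≅ Z.
H_1: b_1 = 18 − 6 − 12 = 0; torsion from ∂_2 factors > 1: [2]. So H_1 ≅ Z/2.
H_2: b_2 = 12 − 12 − 0 = 0; torsion from ∂_3 factors > 1: none. So H_2 ≅ 0.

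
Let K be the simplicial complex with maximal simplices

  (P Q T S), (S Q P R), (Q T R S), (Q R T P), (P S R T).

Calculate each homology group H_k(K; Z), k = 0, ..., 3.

H_0 ≅ Z,  H_1 = 0,  H_2 = 0,  H_3 ≅ Z.

Order the vertices as P < Q < R < S < T. Listing each simplex with vertices in this order, K has dimension 3 with simplices:

  0-simplices (5): P, Q, R, S, T
  1-simplices (10): PQ, PR, PS, PT, QR, QS, QT, RS, RT, ST
  2-simplices (10): PQR, PQS, PQT, PRS, PRT, PST, QRS, QRT, QST, RST
  3-simplices (5): PQRS, PQRT, PQST, PRST, QRST

giving chain groups C_0 ≅ Z^5, C_1 ≅ Z^10, C_2 ≅ Z^10, C_3 ≅ Z^5.

The boundary map ∂_1: C_1 → C_0 is given by ∂[p,q] = [q] − [p]. For instance
  ∂QT = T − Q.
The 5×10 boundary matrix has rank 4 and Smith normal form diag(1,1,1,1).

The boundary map ∂_2: C_2 → C_1 sends each 2-simplex [p,q,r] to [q,r] − [p,r] + [p,q]. For instance
  ∂PST = ST − PT + PS,
  ∂PQS = QS − PS + PQ.
As a 10×10 matrix over Z this has rank 6, with invariant factors (1,1,1,1,1,1).

Boundary ∂_3: C_3 → C_2 sends each 3-simplex σ to the alternating sum Σ_i (−1)^i (σ with its i-th vertex removed). For instance
  ∂PRST = RST − PST + PRT − PRS,
  ∂QRST = RST − QST + QRT − QRS.
This gives a 10×5 integer matrix of rank 4; reducing to Smith normal form yields diagonal entries (1,1,1,1).

From H_k ≅ ker(∂_k) / im(∂_{k+1}) we obtain:

  H_0: rank C_0 − rank ∂_1 = 5 − 4 = 1, and the invariant factors of ∂_1 are all 1, so H_0 = Z.
  H_1: rank ker ∂_1 − rank ∂_2 = (10 − 4) − 6 = 0, and the invariant factors of ∂_2 are all 1, so H_1 = 0.
  H_2: rank ker ∂_2 − rank ∂_3 = (10 − 6) − 4 = 0, and the invariant factors of ∂_3 are all 1, so H_2 = 0.
  H_3: rank ker ∂_3 − rank ∂_4 = (5 − 4) − 0 = 1, and there is no ∂_4, so H_3 = Z.

As a check, the Euler characteristic is 5 − 10 + 10 − 5 = 0, which agrees with 1 − 0 + 0 − 1 = 0.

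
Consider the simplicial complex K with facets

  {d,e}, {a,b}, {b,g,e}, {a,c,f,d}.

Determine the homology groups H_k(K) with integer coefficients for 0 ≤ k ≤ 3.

H_0 ≅ Z,  H_1 ≅ Z,  H_2 = 0,  H_3 = 0.

K has 7 vertices, 11 edges, 5 triangles, 1 3-simplex.
rank ∂_0 = 0, rank ∂_1 = 6 ⇒ b_0 = 7 − 0 − 6 = 1; all invariant factors of ∂_1 are 1 so no torsion. So H_0 ≅ Z.
rank ∂_1 = 6, rank ∂_2 = 4 ⇒ b_1 = 11 − 6 − 4 = 1; all invariant factors of ∂_2 are 1 so no torsion. So H_1 ≅ Z.
rank ∂_2 = 4, rank ∂_3 = 1 ⇒ b_2 = 5 − 4 − 1 = 0; all invariant factors of ∂_3 are 1 so no torsion. So H_2 ≅ 0.
rank ∂_3 = 1, rank ∂_4 = 0 ⇒ b_3 = 1 − 1 − 0 = 0. So H_3 ≅ 0.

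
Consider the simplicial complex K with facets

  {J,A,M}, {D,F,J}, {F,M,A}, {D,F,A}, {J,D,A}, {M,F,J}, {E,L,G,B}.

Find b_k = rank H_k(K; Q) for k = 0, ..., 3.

b_0 = 2, b_1 = 0, b_2 = 1, b_3 = 0.

Order the vertices as A < B < D < E < F < G < J < L < M. Listing each simplex with vertices in this order, K has dimension 3 with simplices:

  0-simplices (9): A, B, D, E, F, G, J, L, M
  1-simplices (15): AD, AF, AJ, AM, BE, BG, BL, DF, DJ, EG, EL, FJ, FM, GL, JM
  2-simplices (10): ADF, ADJ, AFM, AJM, BEG, BEL, BGL, DFJ, EGL, FJM
  3-simplices (1): BEGL

so the chain groups are C_0 ≅ Z^9, C_1 ≅ Z^15, C_2 ≅ Z^10, C_3 ≅ Z^1.

∂_1: C_1 → C_0 maps an edge to its endpoints' difference, ∂[p,q] = q − p. For instance
  ∂DF = F − D.
The resulting 9×15 matrix has rank 7, and its Smith normal form has invariant factors (1,1,1,1,1,1,1).

∂_2: C_2 → C_1 sends each 2-simplex [p,q,r] to [q,r] − [p,r] + [p,q]. For instance
  ∂BEL = EL − BL + BE,
  ∂AFM = FM − AM + AF.
This gives a 15×10 integer matrix of rank 8; reducing to Smith normal form yields diagonal entries (1,1,1,1,1,1,1,1).

The boundary map ∂_3: C_3 → C_2 sends each 3-simplex σ to the alternating sum Σ_i (−1)^i (σ with its i-th vertex removed). For instance
  ∂BEGL = EGL − BGL + BEL − BEG.
As a 10×1 matrix over Z this has rank 1, with invariant factors (1).

Computing H_k = (kernel of ∂_k) / (image of ∂_{k+1}):

  H_0: rank C_0 − rank ∂_1 = 9 − 7 = 2, and the invariant factors of ∂_1 are all 1, so H_0 = Z^2.
  H_1: rank ker ∂_1 − rank ∂_2 = (15 − 7) − 8 = 0, and the invariant factors of ∂_2 are all 1, so H_1 = 0.
  H_2: rank ker ∂_2 − rank ∂_3 = (10 − 8) − 1 = 1, and the invariant factors of ∂_3 are all 1, so H_2 = Z.
  H_3: rank ker ∂_3 − rank ∂_4 = (1 − 1) − 0 = 0, and there is no ∂_4, so H_3 = 0.

(K is a triangulation of the disjoint union of the 3-simplex and the 2-sphere S^2.)

Hence the Betti numbers are b_0 = 2, b_1 = 0, b_2 = 1, b_3 = 0.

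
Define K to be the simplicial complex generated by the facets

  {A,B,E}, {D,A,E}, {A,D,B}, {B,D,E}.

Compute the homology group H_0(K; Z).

Take the total order A < B < D < E on the vertex set. Then K (dimension 2) consists of the simplices:

  0-simplices (4): A, B, D, E
  1-simplices (6): AB, AD, AE, BD, BE, DE
  2-simplices (4): ABD, ABE, ADE, BDE

so the chain groups are C_0 ≅ Z^4, C_1 ≅ Z^6, C_2 ≅ Z^4.

∂_1: C_1 → C_0 is given by ∂[p,q] = [q] − [p]. For instance
  ∂AE = E − A.
This gives a 4×6 integer matrix of rank 3; reducing to Smith normal form yields diagonal entries (1,1,1).

∂_2: C_2 → C_1 sends each 2-simplex [p,q,r] to [q,r] − [p,r] + [p,q]. For instance
  ∂ADE = DE − AE + AD,
  ∂ABD = BD − AD + AB.
The 6×4 boundary matrix has rank 3 and Smith normal form diag(1,1,1).

Computing H_k = (kernel of ∂_k) / (image of ∂_{k+1}):

  H_0: rank C_0 − rank ∂_1 = 4 − 3 = 1, and the invariant factors of ∂_1 are all 1, so H_0 ≅ Z.

H_0 = Z.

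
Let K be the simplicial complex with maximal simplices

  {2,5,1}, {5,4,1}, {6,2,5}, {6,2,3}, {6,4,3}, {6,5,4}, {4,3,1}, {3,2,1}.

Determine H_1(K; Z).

H_1 ≅ 0.

Order the vertices as 1 < 2 < 3 < 4 < 5 < 6. Listing each simplex with vertices in this order, K has dimension 2 with simplices:

  0-simplices (6): [1], [2], [3], [4], [5], [6]
  1-simplices (12): [1,2], [1,3], [1,4], [1,5], [2,3], [2,5], [2,6], [3,4], [3,6], [4,5], [4,6], [5,6]
  2-simplices (8): [1,2,3], [1,2,5], [1,3,4], [1,4,5], [2,3,6], [2,5,6], [3,4,6], [4,5,6]

giving chain groups C_0 ≅ Z^6, C_1 ≅ Z^12, C_2 ≅ Z^8.

Boundary ∂_1: C_1 → C_0 maps an edge to its endpoints' difference, ∂[p,q] = q − p. For instance
  ∂[1,3] = [3] − [1].
As a 6×12 matrix over Z this has rank 5, with invariant factors (1,1,1,1,1).

Boundary ∂_2: C_2 → C_1 sends each 2-simplex [p,q,r] to [q,r] − [p,r] + [p,q]. For instance
  ∂[4,5,6] = [5,6] − [4,6] + [4,5],
  ∂[3,4,6] = [4,6] − [3,6] + [3,4].
This gives a 12×8 integer matrix of rank 7; reducing to Smith normal form yields diagonal entries (1,1,1,1,1,1,1).

Now H_k = ker ∂_k / im ∂_{k+1}, so:

  H_1: rank ker ∂_1 − rank ∂_2 = (12 − 5) − 7 = 0, and the invariant factors of ∂_2 are all 1, so H_1 = 0.

(K is a triangulation of the 2-sphere S^2.)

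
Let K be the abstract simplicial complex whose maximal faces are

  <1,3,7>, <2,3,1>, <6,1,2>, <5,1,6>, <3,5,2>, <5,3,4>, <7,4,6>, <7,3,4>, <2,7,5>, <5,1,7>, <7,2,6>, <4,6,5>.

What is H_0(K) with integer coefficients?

Take the total order 1 < 2 < 3 < 4 < 5 < 6 < 7 on the vertex set. Then K (dimension 2) consists of the simplices:

  0-simplices (7): [1], [2], [3], [4], [5], [6], [7]
  1-simplices (18): [1,2], [1,3], [1,5], [1,6], [1,7], [2,3], [2,5], [2,6], [2,7], [3,4], [3,5], [3,7], [4,5], [4,6], [4,7], [5,6], [5,7], [6,7]
  2-simplices (12): [1,2,3], [1,2,6], [1,3,7], [1,5,6], [1,5,7], [2,3,5], [2,5,7], [2,6,7], [3,4,5], [3,4,7], [4,5,6], [4,6,7]

Hence C_0 ≅ Z^7, C_1 ≅ Z^18, C_2 ≅ Z^12.

∂_1: C_1 → C_0 sends each edge [p,q] (with p < q) to q − p.
This gives a 7×18 integer matrix of rank 6; reducing to Smith normal form yields diagonal entries (1,1,1,1,1,1).

∂_2: C_2 → C_1 maps a triangle to the signed sum of its edges. For instance
  ∂[3,4,7] = [4,7] − [3,7] + [3,4],
  ∂[4,6,7] = [6,7] − [4,7] + [4,6].
The 18×12 boundary matrix has rank 12 and Smith normal form diag(1,1,1,1,1,1,1,1,1,1,1,2).

Computing H_k = (kernel of ∂_k) / (image of ∂_{k+1}):

  H_0: rank C_0 − rank ∂_1 = 7 − 6 = 1, and the invariant factors of ∂_1 are all 1, so H_0 = Z.

H_0 ≅ Z.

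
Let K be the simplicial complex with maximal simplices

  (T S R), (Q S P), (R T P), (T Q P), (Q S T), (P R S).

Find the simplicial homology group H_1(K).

We work with the vertex ordering P < Q < R < S < T. The simplices of K, each written with vertices in increasing order, are:

  0-simplices (5): P, Q, R, S, T
  1-simplices (9): PQ, PR, PS, PT, QS, QT, RS, RT, ST
  2-simplices (6): PQS, PQT, PRS, PRT, QST, RST

Hence C_0 ≅ Z^5, C_1 ≅ Z^9, C_2 ≅ Z^6.

∂_1: C_1 → C_0 is given by ∂[p,q] = [q] − [p]. For instance
  ∂QT = T − Q.
The resulting 5×9 matrix has rank 4, and its Smith normal form has invariant factors (1,1,1,1).

∂_2: C_2 → C_1 maps a triangle to the signed sum of its edges. For instance
  ∂QST = ST − QT + QS,
  ∂PQS = QS − PS + PQ.
As a 9×6 matrix over Z this has rank 5, with invariant factors (1,1,1,1,1).

Reading off H_k = ker ∂_k / im ∂_{k+1}:

  H_1: rank ker ∂_1 − rank ∂_2 = (9 − 4) − 5 = 0, and the invariant factors of ∂_2 are all 1, so H_1 = 0.

H_1 ≅ 0.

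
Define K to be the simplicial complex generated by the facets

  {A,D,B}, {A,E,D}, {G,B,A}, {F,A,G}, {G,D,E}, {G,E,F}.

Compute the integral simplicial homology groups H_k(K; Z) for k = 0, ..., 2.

Order the vertices as A < B < D < E < F < G. Listing each simplex with vertices in this order, K has dimension 2 with simplices:

  0-simplices (6): A, B, D, E, F, G
  1-simplices (12): AB, AD, AE, AF, AG, BD, BG, DE, DG, EF, EG, FG
  2-simplices (6): ABD, ABG, ADE, AFG, DEG, EFG

Hence C_0 ≅ Z^6, C_1 ≅ Z^12, C_2 ≅ Z^6.

Boundary ∂_1: C_1 → C_0 is given by ∂[p,q] = [q] − [p]. For instance
  ∂FG = G − F.
The resulting 6×12 matrix has rank 5, and its Smith normal form has invariant factors (1,1,1,1,1).

Boundary ∂_2: C_2 → C_1 maps a triangle to the signed sum of its edges. For instance
  ∂ADE = DE − AE + AD,
  ∂ABD = BD − AD + AB.
As a 12×6 matrix over Z this has rank 6, with invariant factors (1,1,1,1,1,1).

Now H_k = ker ∂_k / im ∂_{k+1}, so:

  H_0: rank C_0 − rank ∂_1 = 6 − 5 = 1, and the invariant factors of ∂_1 are all 1, so H_0 = Z.
  H_1: rank ker ∂_1 − rank ∂_2 = (12 − 5) − 6 = 1, and the invariant factors of ∂_2 are all 1, so H_1 = Z.
  H_2: rank ker ∂_2 − rank ∂_3 = (6 − 6) − 0 = 0, and there is no ∂_3, so H_2 = 0.

(K is a triangulation of the cylinder S^1 x I.)

H_0 = Z,  H_1 = Z,  H_2 = 0.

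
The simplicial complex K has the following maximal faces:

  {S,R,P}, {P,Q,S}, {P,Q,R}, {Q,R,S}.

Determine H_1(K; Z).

H_1 ≅ 0.

Fix the vertex order P < Q < R < S and write every simplex with vertices in increasing order. Then dim K = 2 and the simplices of K are:

  0-simplices (4): P, Q, R, S
  1-simplices (6): PQ, PR, PS, QR, QS, RS
  2-simplices (4): PQR, PQS, PRS, QRS

so the chain groups are C_0 ≅ Z^4, C_1 ≅ Z^6, C_2 ≅ Z^4.

The boundary map ∂_1: C_1 → C_0 sends each edge [p,q] (with p < q) to q − p.
This gives a 4×6 integer matrix of rank 3; reducing to Smith normal form yields diagonal entries (1,1,1).

The boundary map ∂_2: C_2 → C_1 acts by ∂[p,q,r] = [q,r] − [p,r] + [p,q]. For instance
  ∂QRS = RS − QS + QR,
  ∂PQR = QR − PR + PQ.
The resulting 6×4 matrix has rank 3, and its Smith normal form has invariant factors (1,1,1).

Computing H_k = (kernel of ∂_k) / (image of ∂_{k+1}):

  H_1: rank ker ∂_1 − rank ∂_2 = (6 − 3) − 3 = 0, and the invariant factors of ∂_2 are all 1, so H_1 ≅ 0.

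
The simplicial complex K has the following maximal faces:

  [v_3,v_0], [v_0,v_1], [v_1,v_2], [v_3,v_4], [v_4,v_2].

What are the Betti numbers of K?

b_0 = 1, b_1 = 1.

Take the total order v_0 < v_1 < v_2 < v_3 < v_4 on the vertex set. Then K (dimension 1) consists of the simplices:

  0-simplices (5): [v_0], [v_1], [v_2], [v_3], [v_4]
  1-simplices (5): [v_0,v_1], [v_0,v_3], [v_1,v_2], [v_2,v_4], [v_3,v_4]

so the chain groups are C_0 ≅ Z^5, C_1 ≅ Z^5.

The boundary map ∂_1: C_1 → C_0 maps an edge to its endpoints' difference, ∂[p,q] = q − p. For instance
  ∂[v_0,v_1] = [v_1] − [v_0].
This gives a 5×5 integer matrix of rank 4; reducing to Smith normal form yields diagonal entries (1,1,1,1).

Now H_k = ker ∂_k / im ∂_{k+1}, so:

  H_0: rank C_0 − rank ∂_1 = 5 − 4 = 1, and the invariant factors of ∂_1 are all 1, so H_0 ≅ Z.
  H_1: rank ker ∂_1 − rank ∂_2 = (5 − 4) − 0 = 1, and there is no ∂_2, so H_1 ≅ Z.

(K is a triangulation of the circle S^1.)

Hence the Betti numbers are b_0 = 1, b_1 = 1.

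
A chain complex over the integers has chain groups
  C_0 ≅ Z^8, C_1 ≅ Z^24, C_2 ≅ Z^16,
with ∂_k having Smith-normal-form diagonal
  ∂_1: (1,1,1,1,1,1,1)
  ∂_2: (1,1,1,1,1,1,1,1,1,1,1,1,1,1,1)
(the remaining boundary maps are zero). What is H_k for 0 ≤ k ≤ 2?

H_0 ≅ Z,  H_1 ≅ Z^2,  H_2 ≅ Z.

H_0: b_0 = 8 − 0 − 7 = 1; torsion from ∂_1 factors > 1: none. So H_0 ≅ Z.
H_1: b_1 = 24 − 7 − 15 = 2; torsion from ∂_2 factors > 1: none. So H_1 ≅ Z^2.
H_2: b_2 = 16 − 15 − 0 = 1; torsion from ∂_3 factors > 1: none. So H_2 ≅ Z.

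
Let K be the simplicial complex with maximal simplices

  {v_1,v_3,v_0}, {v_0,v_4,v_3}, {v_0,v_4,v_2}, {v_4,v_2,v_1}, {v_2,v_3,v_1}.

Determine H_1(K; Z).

K has 5 vertices, 10 edges, 5 triangles.
rank ∂_1 = 4, rank ∂_2 = 5 ⇒ b_1 = 10 − 4 − 5 = 1; all invariant factors of ∂_2 are 1 so no torsion. So H_1 ≅ Z.

H_1 ≅ Z.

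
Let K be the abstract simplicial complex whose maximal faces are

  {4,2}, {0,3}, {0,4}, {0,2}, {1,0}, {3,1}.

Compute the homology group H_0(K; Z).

Fix the vertex order 0 < 1 < 2 < 3 < 4 and write every simplex with vertices in increasing order. Then dim K = 1 and the simplices of K are:

  0-simplices (5): [0], [1], [2], [3], [4]
  1-simplices (6): [0,1], [0,2], [0,3], [0,4], [1,3], [2,4]

giving chain groups C_0 ≅ Z^5, C_1 ≅ Z^6.

Boundary ∂_1: C_1 → C_0 sends each edge [p,q] (with p < q) to q − p. For instance
  ∂[0,2] = [2] − [0].
The resulting 5×6 matrix has rank 4, and its Smith normal form has invariant factors (1,1,1,1).

Now H_k = ker ∂_k / im ∂_{k+1}, so:

  H_0: rank C_0 − rank ∂_1 = 5 − 4 = 1, and the invariant factors of ∂_1 are all 1, so H_0 = Z.

H_0 = Z.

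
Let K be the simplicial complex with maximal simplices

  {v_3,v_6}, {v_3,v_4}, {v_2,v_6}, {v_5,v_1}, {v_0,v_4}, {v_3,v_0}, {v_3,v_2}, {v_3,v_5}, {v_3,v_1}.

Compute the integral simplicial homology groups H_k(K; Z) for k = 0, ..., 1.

H_0 ≅ Z,  H_1 ≅ Z^3.

Fix the vertex order v_0 < v_1 < v_2 < v_3 < v_4 < v_5 < v_6 and write every simplex with vertices in increasing order. Then dim K = 1 and the simplices of K are:

  0-simplices (7): [v_0], [v_1], [v_2], [v_3], [v_4], [v_5], [v_6]
  1-simplices (9): [v_0,v_3], [v_0,v_4], [v_1,v_3], [v_1,v_5], [v_2,v_3], [v_2,v_6], [v_3,v_4], [v_3,v_5], [v_3,v_6]

so the chain groups are C_0 ≅ Z^7, C_1 ≅ Z^9.

∂_1: C_1 → C_0 maps an edge to its endpoints' difference, ∂[p,q] = q − p. For instance
  ∂[v_0,v_4] = [v_4] − [v_0].
This gives a 7×9 integer matrix of rank 6; reducing to Smith normal form yields diagonal entries (1,1,1,1,1,1).

From H_k ≅ ker(∂_k) / im(∂_{k+1}) we obtain:

  H_0: rank C_0 − rank ∂_1 = 7 − 6 = 1, and the invariant factors of ∂_1 are all 1, so H_0 ≅ Z.
  H_1: rank ker ∂_1 − rank ∂_2 = (9 − 6) − 0 = 3, and there is no ∂_2, so H_1 ≅ Z^3.

As a check, the Euler characteristic is 7 − 9 = -2, which agrees with 1 − 3 = -2.
(K is a triangulation of a wedge of 3 circles.)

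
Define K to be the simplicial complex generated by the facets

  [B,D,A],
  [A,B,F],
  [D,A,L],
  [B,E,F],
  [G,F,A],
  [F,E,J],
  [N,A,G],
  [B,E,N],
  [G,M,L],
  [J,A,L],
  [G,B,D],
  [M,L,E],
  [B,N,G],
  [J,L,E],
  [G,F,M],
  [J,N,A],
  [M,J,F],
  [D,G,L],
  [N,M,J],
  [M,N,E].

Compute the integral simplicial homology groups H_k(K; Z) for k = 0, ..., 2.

Fix the vertex order A < B < D < E < F < G < J < L < M < N and write every simplex with vertices in increasing order. Then dim K = 2 and the simplices of K are:

  0-simplices (10): A, B, D, E, F, G, J, L, M, N
  1-simplices (30): AB, AD, AF, AG, AJ, AL, AN, BD, BE, BF, BG, BN, DG, DL, EF, EJ, EL, EM, EN, FG, FJ, FM, GL, GM, GN, JL, JM, JN, LM, MN
  2-simplices (20): ABD, ABF, ADL, AFG, AGN, AJL, AJN, BDG, BEF, BEN, BGN, DGL, EFJ, EJL, ELM, EMN, FGM, FJM, GLM, JMN

Hence C_0 ≅ Z^10, C_1 ≅ Z^30, C_2 ≅ Z^20.

Boundary ∂_1: C_1 → C_0 maps an edge to its endpoints' difference, ∂[p,q] = q − p.
The resulting 10×30 matrix has rank 9, and its Smith normal form has invariant factors (1,1,1,1,1,1,1,1,1).

The boundary map ∂_2: C_2 → C_1 acts by ∂[p,q,r] = [q,r] − [p,r] + [p,q]. For instance
  ∂BEF = EF − BF + BE,
  ∂GLM = LM − GM + GL.
The resulting 30×20 matrix has rank 20, and its Smith normal form has invariant factors (1,1,1,1,1,1,1,1,1,1,1,1,1,1,1,1,1,1,1,2).

From H_k ≅ ker(∂_k) / im(∂_{k+1}) we obtain:

  H_0: rank C_0 − rank ∂_1 = 10 − 9 = 1, and the invariant factors of ∂_1 are all 1, so H_0 ≅ Z.
  H_1: rank ker ∂_1 − rank ∂_2 = (30 − 9) − 20 = 1, and ∂_2 has invariant factor 2 > 1, so H_1 ≅ Z ⊕ Z_2.
  H_2: rank ker ∂_2 − rank ∂_3 = (20 − 20) − 0 = 0, and there is no ∂_3, so H_2 ≅ 0.

H_0 = Z,  H_1 = Z ⊕ Z_2,  H_2 = 0.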